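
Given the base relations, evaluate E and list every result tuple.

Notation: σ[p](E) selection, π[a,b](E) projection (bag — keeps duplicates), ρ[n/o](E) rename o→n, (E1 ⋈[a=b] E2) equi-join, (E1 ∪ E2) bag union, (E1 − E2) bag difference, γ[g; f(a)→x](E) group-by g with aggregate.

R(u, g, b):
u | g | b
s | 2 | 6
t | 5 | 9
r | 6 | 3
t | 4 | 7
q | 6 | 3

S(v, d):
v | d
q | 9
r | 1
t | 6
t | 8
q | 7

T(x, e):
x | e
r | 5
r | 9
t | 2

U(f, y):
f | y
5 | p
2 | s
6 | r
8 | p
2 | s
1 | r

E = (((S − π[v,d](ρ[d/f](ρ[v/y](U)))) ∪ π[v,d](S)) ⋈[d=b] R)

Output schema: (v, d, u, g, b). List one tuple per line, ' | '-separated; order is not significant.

Per-node cardinality:
  S → 5
  U → 6
  ρ[v/y](U) → 6
  ρ[d/f](ρ[v/y](U)) → 6
  π[v,d](ρ[d/f](ρ[v/y](U))) → 6
  (S − π[v,d](ρ[d/f](ρ[v/y](U)))) → 4
  S → 5
  π[v,d](S) → 5
  ((S − π[v,d](ρ[d/f](ρ[v/y](U)))) ∪ π[v,d](S)) → 9
  R → 5
  (((S − π[v,d](ρ[d/f](ρ[v/y](U)))) ∪ π[v,d](S)) ⋈[d=b] R) → 6

== RESULT ==
v | d | u | g | b
q | 7 | t | 4 | 7
q | 7 | t | 4 | 7
q | 9 | t | 5 | 9
q | 9 | t | 5 | 9
t | 6 | s | 2 | 6
t | 6 | s | 2 | 6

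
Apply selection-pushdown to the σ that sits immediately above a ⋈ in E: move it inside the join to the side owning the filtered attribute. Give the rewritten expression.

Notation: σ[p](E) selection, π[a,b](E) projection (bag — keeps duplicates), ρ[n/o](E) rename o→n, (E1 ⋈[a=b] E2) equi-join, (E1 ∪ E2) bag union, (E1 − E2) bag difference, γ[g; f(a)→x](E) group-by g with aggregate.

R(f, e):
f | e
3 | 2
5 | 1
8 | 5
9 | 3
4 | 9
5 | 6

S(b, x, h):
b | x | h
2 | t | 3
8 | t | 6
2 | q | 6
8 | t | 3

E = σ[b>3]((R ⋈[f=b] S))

σ filters on b, owned by the right side.
E' = (R ⋈[f=b] σ[b>3](S))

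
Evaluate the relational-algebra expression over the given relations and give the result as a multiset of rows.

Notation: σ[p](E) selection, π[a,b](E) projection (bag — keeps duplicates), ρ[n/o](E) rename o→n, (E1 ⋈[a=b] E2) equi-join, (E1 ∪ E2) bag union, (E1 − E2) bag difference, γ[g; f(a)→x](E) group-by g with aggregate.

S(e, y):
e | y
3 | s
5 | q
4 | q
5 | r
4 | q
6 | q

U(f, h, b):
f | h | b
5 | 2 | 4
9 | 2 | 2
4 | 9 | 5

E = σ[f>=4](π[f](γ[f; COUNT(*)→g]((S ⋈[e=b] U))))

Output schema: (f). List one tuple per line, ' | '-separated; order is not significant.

Subexpression sizes:
  S → 6
  U → 3
  (S ⋈[e=b] U) → 4
  γ[f; COUNT(*)→g]((S ⋈[e=b] U)) → 2
  π[f](γ[f; COUNT(*)→g]((S ⋈[e=b] U))) → 2
  σ[f>=4](π[f](γ[f; COUNT(*)→g]((S ⋈[e=b] U)))) → 2

== RESULT ==
f
4
5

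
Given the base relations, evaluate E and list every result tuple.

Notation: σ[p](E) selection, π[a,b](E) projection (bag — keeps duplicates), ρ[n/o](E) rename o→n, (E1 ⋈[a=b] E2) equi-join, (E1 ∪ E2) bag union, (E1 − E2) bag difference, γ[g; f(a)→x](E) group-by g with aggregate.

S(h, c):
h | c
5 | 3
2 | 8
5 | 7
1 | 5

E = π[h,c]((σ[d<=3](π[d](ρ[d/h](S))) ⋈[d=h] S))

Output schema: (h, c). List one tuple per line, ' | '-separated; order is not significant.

Row counts bottom-up:
  S → 4
  ρ[d/h](S) → 4
  π[d](ρ[d/h](S)) → 4
  σ[d<=3](π[d](ρ[d/h](S))) → 2
  S → 4
  (σ[d<=3](π[d](ρ[d/h](S))) ⋈[d=h] S) → 2
  π[h,c]((σ[d<=3](π[d](ρ[d/h](S))) ⋈[d=h] S)) → 2

== RESULT ==
h | c
1 | 5
2 | 8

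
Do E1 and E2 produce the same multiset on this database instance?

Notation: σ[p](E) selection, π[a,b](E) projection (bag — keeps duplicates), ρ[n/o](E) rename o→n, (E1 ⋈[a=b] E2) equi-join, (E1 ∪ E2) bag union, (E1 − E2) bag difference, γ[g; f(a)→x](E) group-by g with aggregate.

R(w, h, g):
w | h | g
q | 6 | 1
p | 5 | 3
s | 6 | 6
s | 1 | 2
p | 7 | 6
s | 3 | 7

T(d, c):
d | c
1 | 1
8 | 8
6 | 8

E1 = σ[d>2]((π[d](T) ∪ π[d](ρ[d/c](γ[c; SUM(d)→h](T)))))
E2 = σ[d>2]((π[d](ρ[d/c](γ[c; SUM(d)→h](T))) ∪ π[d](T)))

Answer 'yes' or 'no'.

E1 stepwise |·|:
  T → 3
  π[d](T) → 3
  T → 3
  γ[c; SUM(d)→h](T) → 2
  ρ[d/c](γ[c; SUM(d)→h](T)) → 2
  π[d](ρ[d/c](γ[c; SUM(d)→h](T))) → 2
  (π[d](T) ∪ π[d](ρ[d/c](γ[c; SUM(d)→h](T)))) → 5
  σ[d>2]((π[d](T) ∪ π[d](ρ[d/c](γ[c; SUM(d)→h](T))))) → 3
E2 stepwise |·|:
  T → 3
  γ[c; SUM(d)→h](T) → 2
  ρ[d/c](γ[c; SUM(d)→h](T)) → 2
  π[d](ρ[d/c](γ[c; SUM(d)→h](T))) → 2
  T → 3
  π[d](T) → 3
  (π[d](ρ[d/c](γ[c; SUM(d)→h](T))) ∪ π[d](T)) → 5
  σ[d>2]((π[d](ρ[d/c](γ[c; SUM(d)→h](T))) ∪ π[d](T))) → 3

E1 and E2 produce the same multiset:
d
6
8
8

yes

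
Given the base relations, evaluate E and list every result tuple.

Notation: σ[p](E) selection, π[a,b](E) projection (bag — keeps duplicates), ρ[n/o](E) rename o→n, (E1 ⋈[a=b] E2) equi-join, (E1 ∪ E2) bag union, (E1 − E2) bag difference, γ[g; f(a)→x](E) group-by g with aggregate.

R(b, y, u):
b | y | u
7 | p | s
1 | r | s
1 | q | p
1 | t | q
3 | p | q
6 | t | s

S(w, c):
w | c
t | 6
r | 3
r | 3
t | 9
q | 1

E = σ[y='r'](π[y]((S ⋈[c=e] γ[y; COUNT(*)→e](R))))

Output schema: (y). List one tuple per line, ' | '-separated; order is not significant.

Row counts bottom-up:
  S → 5
  R → 6
  γ[y; COUNT(*)→e](R) → 4
  (S ⋈[c=e] γ[y; COUNT(*)→e](R)) → 2
  π[y]((S ⋈[c=e] γ[y; COUNT(*)→e](R))) → 2
  σ[y='r'](π[y]((S ⋈[c=e] γ[y; COUNT(*)→e](R)))) → 1

== RESULT ==
y
r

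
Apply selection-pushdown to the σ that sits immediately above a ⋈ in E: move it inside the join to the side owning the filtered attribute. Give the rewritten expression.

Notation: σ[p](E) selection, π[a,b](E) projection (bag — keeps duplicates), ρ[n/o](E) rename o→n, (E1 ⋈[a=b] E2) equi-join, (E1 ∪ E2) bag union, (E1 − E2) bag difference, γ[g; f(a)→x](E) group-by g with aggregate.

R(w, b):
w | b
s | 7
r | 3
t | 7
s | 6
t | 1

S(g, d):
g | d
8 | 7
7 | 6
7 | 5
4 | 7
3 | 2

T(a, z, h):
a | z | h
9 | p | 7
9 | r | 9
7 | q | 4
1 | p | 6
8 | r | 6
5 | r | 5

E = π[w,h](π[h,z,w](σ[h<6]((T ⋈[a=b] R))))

σ filters on h, owned by the left side.
E' = π[w,h](π[h,z,w]((σ[h<6](T) ⋈[a=b] R)))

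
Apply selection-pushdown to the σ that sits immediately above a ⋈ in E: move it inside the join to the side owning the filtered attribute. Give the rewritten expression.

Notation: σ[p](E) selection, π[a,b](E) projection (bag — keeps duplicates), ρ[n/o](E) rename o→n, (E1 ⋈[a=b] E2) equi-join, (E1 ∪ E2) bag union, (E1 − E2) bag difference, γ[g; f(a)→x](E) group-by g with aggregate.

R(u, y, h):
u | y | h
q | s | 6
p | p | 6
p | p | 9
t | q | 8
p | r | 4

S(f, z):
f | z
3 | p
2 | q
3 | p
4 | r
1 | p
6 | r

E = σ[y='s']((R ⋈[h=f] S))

σ filters on y, owned by the left side.
E' = (σ[y='s'](R) ⋈[h=f] S)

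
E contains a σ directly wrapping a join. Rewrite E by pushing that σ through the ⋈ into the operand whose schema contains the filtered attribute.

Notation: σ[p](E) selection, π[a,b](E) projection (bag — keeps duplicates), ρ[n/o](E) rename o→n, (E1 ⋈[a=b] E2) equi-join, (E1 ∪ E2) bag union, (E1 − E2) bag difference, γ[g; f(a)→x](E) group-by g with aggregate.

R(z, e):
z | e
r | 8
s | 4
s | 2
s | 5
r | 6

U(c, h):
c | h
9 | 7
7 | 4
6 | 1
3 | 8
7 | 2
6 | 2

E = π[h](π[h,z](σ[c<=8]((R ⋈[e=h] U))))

σ filters on c, owned by the right side.
E' = π[h](π[h,z]((R ⋈[e=h] σ[c<=8](U))))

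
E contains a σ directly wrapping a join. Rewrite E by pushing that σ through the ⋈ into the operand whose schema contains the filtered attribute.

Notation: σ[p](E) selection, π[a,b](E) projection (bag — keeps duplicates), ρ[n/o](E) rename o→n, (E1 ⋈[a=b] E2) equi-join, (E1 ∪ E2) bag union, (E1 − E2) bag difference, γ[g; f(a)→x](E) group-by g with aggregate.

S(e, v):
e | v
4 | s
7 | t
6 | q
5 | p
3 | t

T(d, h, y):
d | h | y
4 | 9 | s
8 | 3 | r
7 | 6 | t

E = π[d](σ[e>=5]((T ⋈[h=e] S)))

σ filters on e, owned by the right side.
E' = π[d]((T ⋈[h=e] σ[e>=5](S)))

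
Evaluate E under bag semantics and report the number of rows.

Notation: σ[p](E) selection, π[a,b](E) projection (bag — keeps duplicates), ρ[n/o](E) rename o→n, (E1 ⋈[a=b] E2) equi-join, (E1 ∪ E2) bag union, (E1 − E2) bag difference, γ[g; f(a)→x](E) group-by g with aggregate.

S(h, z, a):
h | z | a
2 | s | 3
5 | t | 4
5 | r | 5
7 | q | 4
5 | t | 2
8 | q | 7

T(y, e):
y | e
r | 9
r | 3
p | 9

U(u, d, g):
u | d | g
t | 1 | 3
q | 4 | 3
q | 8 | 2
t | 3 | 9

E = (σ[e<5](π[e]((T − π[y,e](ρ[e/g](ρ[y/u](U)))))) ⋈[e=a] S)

Subexpression sizes:
  T → 3
  U → 4
  ρ[y/u](U) → 4
  ρ[e/g](ρ[y/u](U)) → 4
  π[y,e](ρ[e/g](ρ[y/u](U))) → 4
  (T − π[y,e](ρ[e/g](ρ[y/u](U)))) → 3
  π[e]((T − π[y,e](ρ[e/g](ρ[y/u](U))))) → 3
  σ[e<5](π[e]((T − π[y,e](ρ[e/g](ρ[y/u](U)))))) → 1
  S → 6
  (σ[e<5](π[e]((T − π[y,e](ρ[e/g](ρ[y/u](U)))))) ⋈[e=a] S) → 1

|E| = 1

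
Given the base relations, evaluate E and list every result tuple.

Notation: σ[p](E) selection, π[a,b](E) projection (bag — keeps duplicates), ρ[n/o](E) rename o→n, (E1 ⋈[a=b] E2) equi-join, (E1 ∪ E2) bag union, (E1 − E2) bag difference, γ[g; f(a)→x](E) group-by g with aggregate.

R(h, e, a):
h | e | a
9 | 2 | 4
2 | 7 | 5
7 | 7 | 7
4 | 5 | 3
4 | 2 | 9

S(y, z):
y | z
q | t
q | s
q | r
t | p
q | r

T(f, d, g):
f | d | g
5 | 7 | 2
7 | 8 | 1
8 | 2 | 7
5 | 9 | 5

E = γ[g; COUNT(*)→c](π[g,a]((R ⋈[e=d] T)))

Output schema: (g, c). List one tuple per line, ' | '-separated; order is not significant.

Row counts bottom-up:
  R → 5
  T → 4
  (R ⋈[e=d] T) → 4
  π[g,a]((R ⋈[e=d] T)) → 4
  γ[g; COUNT(*)→c](π[g,a]((R ⋈[e=d] T))) → 2

== RESULT ==
g | c
2 | 2
7 | 2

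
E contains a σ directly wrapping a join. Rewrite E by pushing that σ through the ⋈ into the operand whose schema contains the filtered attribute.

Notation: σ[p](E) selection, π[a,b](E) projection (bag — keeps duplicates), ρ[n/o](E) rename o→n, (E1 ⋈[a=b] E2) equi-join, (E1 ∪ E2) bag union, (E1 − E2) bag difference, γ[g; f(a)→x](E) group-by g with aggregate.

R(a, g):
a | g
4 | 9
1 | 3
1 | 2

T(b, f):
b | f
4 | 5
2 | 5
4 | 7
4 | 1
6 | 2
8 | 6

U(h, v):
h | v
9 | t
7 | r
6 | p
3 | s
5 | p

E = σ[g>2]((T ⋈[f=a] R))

σ filters on g, owned by the right side.
E' = (T ⋈[f=a] σ[g>2](R))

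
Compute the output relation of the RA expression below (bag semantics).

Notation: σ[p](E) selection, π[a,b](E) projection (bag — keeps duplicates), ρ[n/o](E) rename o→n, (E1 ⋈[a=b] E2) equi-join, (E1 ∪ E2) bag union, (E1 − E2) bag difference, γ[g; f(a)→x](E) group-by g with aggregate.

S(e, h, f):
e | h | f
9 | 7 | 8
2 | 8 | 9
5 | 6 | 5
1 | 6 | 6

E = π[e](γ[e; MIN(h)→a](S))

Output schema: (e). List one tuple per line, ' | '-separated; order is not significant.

Per-node cardinality:
  S → 4
  γ[e; MIN(h)→a](S) → 4
  π[e](γ[e; MIN(h)→a](S)) → 4

== RESULT ==
e
1
2
5
9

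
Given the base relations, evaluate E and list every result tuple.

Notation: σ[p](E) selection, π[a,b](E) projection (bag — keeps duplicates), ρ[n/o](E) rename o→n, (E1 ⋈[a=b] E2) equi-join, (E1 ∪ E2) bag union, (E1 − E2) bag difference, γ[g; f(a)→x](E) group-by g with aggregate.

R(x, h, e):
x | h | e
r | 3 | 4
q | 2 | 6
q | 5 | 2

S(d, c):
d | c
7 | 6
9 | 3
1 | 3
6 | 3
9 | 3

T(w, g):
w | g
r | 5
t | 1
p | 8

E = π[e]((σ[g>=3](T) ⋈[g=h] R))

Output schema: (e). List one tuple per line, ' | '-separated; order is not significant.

Stepwise |·|:
  T → 3
  σ[g>=3](T) → 2
  R → 3
  (σ[g>=3](T) ⋈[g=h] R) → 1
  π[e]((σ[g>=3](T) ⋈[g=h] R)) → 1

== RESULT ==
e
2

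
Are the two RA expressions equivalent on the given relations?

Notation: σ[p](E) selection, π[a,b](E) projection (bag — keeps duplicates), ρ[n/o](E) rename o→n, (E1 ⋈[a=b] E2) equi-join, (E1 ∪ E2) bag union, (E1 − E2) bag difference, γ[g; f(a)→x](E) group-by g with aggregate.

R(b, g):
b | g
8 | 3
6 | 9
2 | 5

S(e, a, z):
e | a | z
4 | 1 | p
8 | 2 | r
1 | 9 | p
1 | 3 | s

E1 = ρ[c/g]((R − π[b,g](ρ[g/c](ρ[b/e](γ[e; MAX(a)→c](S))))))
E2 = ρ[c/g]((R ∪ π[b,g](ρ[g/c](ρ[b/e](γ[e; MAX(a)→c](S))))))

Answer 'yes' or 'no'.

E1 row counts bottom-up:
  R → 3
  S → 4
  γ[e; MAX(a)→c](S) → 3
  ρ[b/e](γ[e; MAX(a)→c](S)) → 3
  ρ[g/c](ρ[b/e](γ[e; MAX(a)→c](S))) → 3
  π[b,g](ρ[g/c](ρ[b/e](γ[e; MAX(a)→c](S)))) → 3
  (R − π[b,g](ρ[g/c](ρ[b/e](γ[e; MAX(a)→c](S))))) → 3
  ρ[c/g]((R − π[b,g](ρ[g/c](ρ[b/e](γ[e; MAX(a)→c](S)))))) → 3
E2 row counts bottom-up:
  R → 3
  S → 4
  γ[e; MAX(a)→c](S) → 3
  ρ[b/e](γ[e; MAX(a)→c](S)) → 3
  ρ[g/c](ρ[b/e](γ[e; MAX(a)→c](S))) → 3
  π[b,g](ρ[g/c](ρ[b/e](γ[e; MAX(a)→c](S)))) → 3
  (R ∪ π[b,g](ρ[g/c](ρ[b/e](γ[e; MAX(a)→c](S))))) → 6
  ρ[c/g]((R ∪ π[b,g](ρ[g/c](ρ[b/e](γ[e; MAX(a)→c](S)))))) → 6

E1 result:
b | c
2 | 5
6 | 9
8 | 3
E2 result:
b | c
1 | 9
2 | 5
4 | 1
6 | 9
8 | 2
8 | 3
Witness: (4, 1) appears 0× in E1 but 1× in E2.

no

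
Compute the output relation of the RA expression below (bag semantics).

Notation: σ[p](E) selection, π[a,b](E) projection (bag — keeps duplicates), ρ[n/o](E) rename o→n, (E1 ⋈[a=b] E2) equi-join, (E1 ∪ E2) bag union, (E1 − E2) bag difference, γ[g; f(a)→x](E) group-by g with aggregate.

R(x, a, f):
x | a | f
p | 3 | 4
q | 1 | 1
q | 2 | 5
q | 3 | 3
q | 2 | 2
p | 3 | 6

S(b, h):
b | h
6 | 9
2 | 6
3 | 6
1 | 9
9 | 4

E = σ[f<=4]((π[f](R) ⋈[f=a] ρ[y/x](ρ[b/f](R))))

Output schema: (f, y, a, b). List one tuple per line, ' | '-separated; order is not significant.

Per-node cardinality:
  R → 6
  π[f](R) → 6
  R → 6
  ρ[b/f](R) → 6
  ρ[y/x](ρ[b/f](R)) → 6
  (π[f](R) ⋈[f=a] ρ[y/x](ρ[b/f](R))) → 6
  σ[f<=4]((π[f](R) ⋈[f=a] ρ[y/x](ρ[b/f](R)))) → 6

== RESULT ==
f | y | a | b
1 | q | 1 | 1
2 | q | 2 | 2
2 | q | 2 | 5
3 | p | 3 | 4
3 | p | 3 | 6
3 | q | 3 | 3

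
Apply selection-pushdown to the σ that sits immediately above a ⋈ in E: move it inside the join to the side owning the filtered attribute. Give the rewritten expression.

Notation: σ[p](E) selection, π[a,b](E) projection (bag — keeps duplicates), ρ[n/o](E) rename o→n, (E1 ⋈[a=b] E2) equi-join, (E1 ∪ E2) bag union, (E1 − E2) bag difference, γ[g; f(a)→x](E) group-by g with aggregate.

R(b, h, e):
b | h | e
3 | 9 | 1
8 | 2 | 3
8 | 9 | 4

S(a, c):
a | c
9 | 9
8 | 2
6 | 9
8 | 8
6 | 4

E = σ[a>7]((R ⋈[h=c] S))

σ filters on a, owned by the right side.
E' = (R ⋈[h=c] σ[a>7](S))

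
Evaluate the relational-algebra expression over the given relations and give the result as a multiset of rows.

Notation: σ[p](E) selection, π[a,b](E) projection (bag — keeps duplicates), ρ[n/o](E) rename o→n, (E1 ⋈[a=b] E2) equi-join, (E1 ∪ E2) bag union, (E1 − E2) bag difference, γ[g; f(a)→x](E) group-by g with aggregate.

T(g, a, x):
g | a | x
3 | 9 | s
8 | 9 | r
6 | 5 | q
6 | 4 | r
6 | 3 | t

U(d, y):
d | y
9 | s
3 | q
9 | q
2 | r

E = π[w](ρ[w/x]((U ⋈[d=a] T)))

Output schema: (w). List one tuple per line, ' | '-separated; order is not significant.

Row counts bottom-up:
  U → 4
  T → 5
  (U ⋈[d=a] T) → 5
  ρ[w/x]((U ⋈[d=a] T)) → 5
  π[w](ρ[w/x]((U ⋈[d=a] T))) → 5

== RESULT ==
w
r
r
s
s
t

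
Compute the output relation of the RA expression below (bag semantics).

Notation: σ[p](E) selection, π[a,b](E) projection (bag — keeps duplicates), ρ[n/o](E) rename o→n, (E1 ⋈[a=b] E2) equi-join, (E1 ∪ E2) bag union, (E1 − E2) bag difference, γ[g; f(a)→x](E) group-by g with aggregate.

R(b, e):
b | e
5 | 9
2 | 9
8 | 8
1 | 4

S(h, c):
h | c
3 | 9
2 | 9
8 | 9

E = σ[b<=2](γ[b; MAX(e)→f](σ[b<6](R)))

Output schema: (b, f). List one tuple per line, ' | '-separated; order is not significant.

Row counts bottom-up:
  R → 4
  σ[b<6](R) → 3
  γ[b; MAX(e)→f](σ[b<6](R)) → 3
  σ[b<=2](γ[b; MAX(e)→f](σ[b<6](R))) → 2

== RESULT ==
b | f
1 | 4
2 | 9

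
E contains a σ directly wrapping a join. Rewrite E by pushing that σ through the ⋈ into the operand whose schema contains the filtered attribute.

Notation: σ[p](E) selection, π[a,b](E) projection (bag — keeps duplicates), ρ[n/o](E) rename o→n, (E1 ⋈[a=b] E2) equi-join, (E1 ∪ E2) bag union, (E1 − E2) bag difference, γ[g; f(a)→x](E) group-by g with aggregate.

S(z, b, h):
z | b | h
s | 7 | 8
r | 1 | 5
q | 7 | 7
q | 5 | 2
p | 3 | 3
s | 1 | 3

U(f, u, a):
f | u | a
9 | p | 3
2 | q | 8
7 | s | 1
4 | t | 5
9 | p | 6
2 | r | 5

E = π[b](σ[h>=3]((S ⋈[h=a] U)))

σ filters on h, owned by the left side.
E' = π[b]((σ[h>=3](S) ⋈[h=a] U))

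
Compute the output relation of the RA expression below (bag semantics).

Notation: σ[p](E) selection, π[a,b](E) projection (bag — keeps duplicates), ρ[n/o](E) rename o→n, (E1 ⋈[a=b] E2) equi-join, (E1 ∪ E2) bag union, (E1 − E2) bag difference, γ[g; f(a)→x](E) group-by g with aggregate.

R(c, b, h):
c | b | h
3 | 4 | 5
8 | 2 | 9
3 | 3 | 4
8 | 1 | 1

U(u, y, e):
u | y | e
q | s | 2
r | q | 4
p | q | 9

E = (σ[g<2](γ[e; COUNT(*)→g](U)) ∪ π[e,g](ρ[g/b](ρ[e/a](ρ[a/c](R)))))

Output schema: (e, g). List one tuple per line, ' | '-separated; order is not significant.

Per-node cardinality:
  U → 3
  γ[e; COUNT(*)→g](U) → 3
  σ[g<2](γ[e; COUNT(*)→g](U)) → 3
  R → 4
  ρ[a/c](R) → 4
  ρ[e/a](ρ[a/c](R)) → 4
  ρ[g/b](ρ[e/a](ρ[a/c](R))) → 4
  π[e,g](ρ[g/b](ρ[e/a](ρ[a/c](R)))) → 4
  (σ[g<2](γ[e; COUNT(*)→g](U)) ∪ π[e,g](ρ[g/b](ρ[e/a](ρ[a/c](R))))) → 7

== RESULT ==
e | g
2 | 1
3 | 3
3 | 4
4 | 1
8 | 1
8 | 2
9 | 1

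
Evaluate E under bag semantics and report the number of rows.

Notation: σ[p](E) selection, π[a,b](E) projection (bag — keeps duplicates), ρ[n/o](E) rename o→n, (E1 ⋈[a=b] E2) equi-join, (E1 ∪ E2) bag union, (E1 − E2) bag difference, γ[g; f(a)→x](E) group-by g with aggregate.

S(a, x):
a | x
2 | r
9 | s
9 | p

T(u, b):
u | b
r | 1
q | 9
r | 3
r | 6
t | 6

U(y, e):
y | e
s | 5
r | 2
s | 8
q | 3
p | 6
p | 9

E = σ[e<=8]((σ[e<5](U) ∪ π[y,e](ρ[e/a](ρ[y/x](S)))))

Subexpression sizes:
  U → 6
  σ[e<5](U) → 2
  S → 3
  ρ[y/x](S) → 3
  ρ[e/a](ρ[y/x](S)) → 3
  π[y,e](ρ[e/a](ρ[y/x](S))) → 3
  (σ[e<5](U) ∪ π[y,e](ρ[e/a](ρ[y/x](S)))) → 5
  σ[e<=8]((σ[e<5](U) ∪ π[y,e](ρ[e/a](ρ[y/x](S))))) → 3

|E| = 3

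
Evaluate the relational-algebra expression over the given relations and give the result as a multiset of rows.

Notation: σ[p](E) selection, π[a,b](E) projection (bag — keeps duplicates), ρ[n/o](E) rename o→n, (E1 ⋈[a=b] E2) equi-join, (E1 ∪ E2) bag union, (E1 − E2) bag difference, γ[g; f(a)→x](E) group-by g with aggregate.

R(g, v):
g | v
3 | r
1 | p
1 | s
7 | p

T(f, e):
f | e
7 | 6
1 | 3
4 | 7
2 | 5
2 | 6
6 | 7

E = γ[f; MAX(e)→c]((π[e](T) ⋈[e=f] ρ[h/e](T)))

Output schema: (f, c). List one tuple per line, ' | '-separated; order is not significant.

Stepwise |·|:
  T → 6
  π[e](T) → 6
  T → 6
  ρ[h/e](T) → 6
  (π[e](T) ⋈[e=f] ρ[h/e](T)) → 4
  γ[f; MAX(e)→c]((π[e](T) ⋈[e=f] ρ[h/e](T))) → 2

== RESULT ==
f | c
6 | 6
7 | 7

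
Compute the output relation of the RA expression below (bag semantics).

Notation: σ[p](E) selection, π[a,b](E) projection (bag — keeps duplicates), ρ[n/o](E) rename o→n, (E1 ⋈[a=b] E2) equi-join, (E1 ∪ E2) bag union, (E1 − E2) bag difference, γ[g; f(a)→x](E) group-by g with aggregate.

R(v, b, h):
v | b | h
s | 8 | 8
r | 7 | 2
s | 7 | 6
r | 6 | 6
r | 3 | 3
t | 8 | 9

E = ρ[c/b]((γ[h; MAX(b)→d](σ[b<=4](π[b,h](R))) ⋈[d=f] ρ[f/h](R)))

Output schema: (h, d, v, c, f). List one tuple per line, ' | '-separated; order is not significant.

Subexpression sizes:
  R → 6
  π[b,h](R) → 6
  σ[b<=4](π[b,h](R)) → 1
  γ[h; MAX(b)→d](σ[b<=4](π[b,h](R))) → 1
  R → 6
  ρ[f/h](R) → 6
  (γ[h; MAX(b)→d](σ[b<=4](π[b,h](R))) ⋈[d=f] ρ[f/h](R)) → 1
  ρ[c/b]((γ[h; MAX(b)→d](σ[b<=4](π[b,h](R))) ⋈[d=f] ρ[f/h](R))) → 1

== RESULT ==
h | d | v | c | f
3 | 3 | r | 3 | 3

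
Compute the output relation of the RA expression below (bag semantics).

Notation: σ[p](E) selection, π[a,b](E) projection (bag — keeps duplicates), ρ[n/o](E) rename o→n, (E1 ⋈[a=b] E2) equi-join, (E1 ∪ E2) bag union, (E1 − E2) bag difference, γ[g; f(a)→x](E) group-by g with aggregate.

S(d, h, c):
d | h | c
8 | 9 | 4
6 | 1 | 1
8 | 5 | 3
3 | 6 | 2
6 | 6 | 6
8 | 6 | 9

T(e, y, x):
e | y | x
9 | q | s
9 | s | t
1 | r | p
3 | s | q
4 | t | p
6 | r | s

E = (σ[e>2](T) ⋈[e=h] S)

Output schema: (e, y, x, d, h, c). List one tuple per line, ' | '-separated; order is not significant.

Subexpression sizes:
  T → 6
  σ[e>2](T) → 5
  S → 6
  (σ[e>2](T) ⋈[e=h] S) → 5

== RESULT ==
e | y | x | d | h | c
6 | r | s | 3 | 6 | 2
6 | r | s | 6 | 6 | 6
6 | r | s | 8 | 6 | 9
9 | q | s | 8 | 9 | 4
9 | s | t | 8 | 9 | 4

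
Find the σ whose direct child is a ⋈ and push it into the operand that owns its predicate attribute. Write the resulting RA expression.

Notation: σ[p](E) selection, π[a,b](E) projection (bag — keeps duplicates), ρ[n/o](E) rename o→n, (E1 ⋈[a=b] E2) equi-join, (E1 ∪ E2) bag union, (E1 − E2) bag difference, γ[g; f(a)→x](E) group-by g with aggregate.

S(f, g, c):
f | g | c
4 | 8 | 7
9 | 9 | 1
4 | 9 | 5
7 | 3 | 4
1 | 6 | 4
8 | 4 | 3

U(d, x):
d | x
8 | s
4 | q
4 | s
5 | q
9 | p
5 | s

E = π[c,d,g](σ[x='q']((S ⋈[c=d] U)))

σ filters on x, owned by the right side.
E' = π[c,d,g]((S ⋈[c=d] σ[x='q'](U)))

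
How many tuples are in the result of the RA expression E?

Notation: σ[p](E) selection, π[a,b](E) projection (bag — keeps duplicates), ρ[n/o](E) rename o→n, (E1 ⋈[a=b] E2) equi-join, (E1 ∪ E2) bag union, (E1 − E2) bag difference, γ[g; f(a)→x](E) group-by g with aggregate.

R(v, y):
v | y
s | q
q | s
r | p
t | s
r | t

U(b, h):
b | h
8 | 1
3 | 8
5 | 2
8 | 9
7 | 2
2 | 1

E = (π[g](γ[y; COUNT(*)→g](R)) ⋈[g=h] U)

Row counts bottom-up:
  R → 5
  γ[y; COUNT(*)→g](R) → 4
  π[g](γ[y; COUNT(*)→g](R)) → 4
  U → 6
  (π[g](γ[y; COUNT(*)→g](R)) ⋈[g=h] U) → 8

|E| = 8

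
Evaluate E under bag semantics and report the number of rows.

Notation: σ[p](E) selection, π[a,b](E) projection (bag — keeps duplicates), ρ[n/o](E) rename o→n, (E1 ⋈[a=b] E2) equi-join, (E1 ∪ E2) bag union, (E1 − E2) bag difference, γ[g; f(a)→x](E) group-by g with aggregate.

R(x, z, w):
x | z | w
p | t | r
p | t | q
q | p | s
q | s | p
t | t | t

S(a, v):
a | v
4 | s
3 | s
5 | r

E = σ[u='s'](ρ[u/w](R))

Stepwise |·|:
  R → 5
  ρ[u/w](R) → 5
  σ[u='s'](ρ[u/w](R)) → 1

|E| = 1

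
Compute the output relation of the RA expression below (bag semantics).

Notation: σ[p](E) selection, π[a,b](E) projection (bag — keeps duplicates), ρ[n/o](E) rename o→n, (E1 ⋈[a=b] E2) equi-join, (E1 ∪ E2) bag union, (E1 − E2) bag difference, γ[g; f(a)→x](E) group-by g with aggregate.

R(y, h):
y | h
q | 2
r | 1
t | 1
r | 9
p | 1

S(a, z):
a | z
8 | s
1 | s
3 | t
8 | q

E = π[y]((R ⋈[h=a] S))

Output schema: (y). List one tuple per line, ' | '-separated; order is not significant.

Per-node cardinality:
  R → 5
  S → 4
  (R ⋈[h=a] S) → 3
  π[y]((R ⋈[h=a] S)) → 3

== RESULT ==
y
p
r
t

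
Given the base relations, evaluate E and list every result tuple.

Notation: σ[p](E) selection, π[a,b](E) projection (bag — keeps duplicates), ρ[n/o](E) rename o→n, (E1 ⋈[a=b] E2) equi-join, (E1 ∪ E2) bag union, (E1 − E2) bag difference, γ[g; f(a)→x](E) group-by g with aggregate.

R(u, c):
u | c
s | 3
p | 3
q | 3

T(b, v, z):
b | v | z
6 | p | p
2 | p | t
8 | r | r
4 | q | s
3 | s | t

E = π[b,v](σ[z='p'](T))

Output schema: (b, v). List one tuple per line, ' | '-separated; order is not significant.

Per-node cardinality:
  T → 5
  σ[z='p'](T) → 1
  π[b,v](σ[z='p'](T)) → 1

== RESULT ==
b | v
6 | p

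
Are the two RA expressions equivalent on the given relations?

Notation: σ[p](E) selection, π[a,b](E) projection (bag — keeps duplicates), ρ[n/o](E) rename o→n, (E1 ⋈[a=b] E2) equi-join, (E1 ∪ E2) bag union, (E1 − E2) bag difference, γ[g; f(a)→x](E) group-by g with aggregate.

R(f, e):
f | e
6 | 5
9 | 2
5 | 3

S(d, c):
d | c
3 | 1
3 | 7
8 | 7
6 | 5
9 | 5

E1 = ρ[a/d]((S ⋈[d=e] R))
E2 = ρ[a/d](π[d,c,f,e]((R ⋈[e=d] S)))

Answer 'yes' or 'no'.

E1 row counts bottom-up:
  S → 5
  R → 3
  (S ⋈[d=e] R) → 2
  ρ[a/d]((S ⋈[d=e] R)) → 2
E2 row counts bottom-up:
  R → 3
  S → 5
  (R ⋈[e=d] S) → 2
  π[d,c,f,e]((R ⋈[e=d] S)) → 2
  ρ[a/d](π[d,c,f,e]((R ⋈[e=d] S))) → 2

E1 and E2 produce the same multiset:
a | c | f | e
3 | 1 | 5 | 3
3 | 7 | 5 | 3

yes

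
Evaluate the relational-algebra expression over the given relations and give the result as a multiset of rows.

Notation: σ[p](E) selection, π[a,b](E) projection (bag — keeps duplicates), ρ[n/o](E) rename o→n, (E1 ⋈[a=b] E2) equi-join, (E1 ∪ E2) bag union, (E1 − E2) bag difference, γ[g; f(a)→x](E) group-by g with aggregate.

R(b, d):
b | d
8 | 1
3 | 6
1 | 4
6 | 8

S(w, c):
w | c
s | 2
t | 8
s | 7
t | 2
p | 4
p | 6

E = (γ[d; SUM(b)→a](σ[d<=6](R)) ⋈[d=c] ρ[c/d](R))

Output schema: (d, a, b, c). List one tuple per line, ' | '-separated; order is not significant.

Row counts bottom-up:
  R → 4
  σ[d<=6](R) → 3
  γ[d; SUM(b)→a](σ[d<=6](R)) → 3
  R → 4
  ρ[c/d](R) → 4
  (γ[d; SUM(b)→a](σ[d<=6](R)) ⋈[d=c] ρ[c/d](R)) → 3

== RESULT ==
d | a | b | c
1 | 8 | 8 | 1
4 | 1 | 1 | 4
6 | 3 | 3 | 6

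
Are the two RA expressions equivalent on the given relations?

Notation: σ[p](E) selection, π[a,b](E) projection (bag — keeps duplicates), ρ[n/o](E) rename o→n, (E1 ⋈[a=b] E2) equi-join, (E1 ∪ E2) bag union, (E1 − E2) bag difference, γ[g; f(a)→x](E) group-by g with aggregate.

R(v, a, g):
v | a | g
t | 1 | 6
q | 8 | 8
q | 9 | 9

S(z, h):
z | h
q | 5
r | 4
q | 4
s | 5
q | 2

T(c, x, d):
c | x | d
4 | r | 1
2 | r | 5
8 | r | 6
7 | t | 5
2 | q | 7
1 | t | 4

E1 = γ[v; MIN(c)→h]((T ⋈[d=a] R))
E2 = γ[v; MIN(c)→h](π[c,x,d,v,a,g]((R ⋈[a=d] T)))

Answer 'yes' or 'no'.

E1 per-node cardinality:
  T → 6
  R → 3
  (T ⋈[d=a] R) → 1
  γ[v; MIN(c)→h]((T ⋈[d=a] R)) → 1
E2 per-node cardinality:
  R → 3
  T → 6
  (R ⋈[a=d] T) → 1
  π[c,x,d,v,a,g]((R ⋈[a=d] T)) → 1
  γ[v; MIN(c)→h](π[c,x,d,v,a,g]((R ⋈[a=d] T))) → 1

E1 and E2 produce the same multiset:
v | h
t | 4

yes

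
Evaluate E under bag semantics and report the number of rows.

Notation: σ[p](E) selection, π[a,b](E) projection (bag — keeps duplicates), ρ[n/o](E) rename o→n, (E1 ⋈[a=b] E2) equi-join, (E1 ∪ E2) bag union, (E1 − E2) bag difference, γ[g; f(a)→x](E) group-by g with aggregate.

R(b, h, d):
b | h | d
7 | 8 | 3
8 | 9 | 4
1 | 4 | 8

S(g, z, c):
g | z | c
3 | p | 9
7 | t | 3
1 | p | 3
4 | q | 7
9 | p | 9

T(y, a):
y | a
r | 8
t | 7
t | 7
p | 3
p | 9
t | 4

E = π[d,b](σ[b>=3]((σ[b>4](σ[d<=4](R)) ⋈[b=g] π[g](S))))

Stepwise |·|:
  R → 3
  σ[d<=4](R) → 2
  σ[b>4](σ[d<=4](R)) → 2
  S → 5
  π[g](S) → 5
  (σ[b>4](σ[d<=4](R)) ⋈[b=g] π[g](S)) → 1
  σ[b>=3]((σ[b>4](σ[d<=4](R)) ⋈[b=g] π[g](S))) → 1
  π[d,b](σ[b>=3]((σ[b>4](σ[d<=4](R)) ⋈[b=g] π[g](S)))) → 1

|E| = 1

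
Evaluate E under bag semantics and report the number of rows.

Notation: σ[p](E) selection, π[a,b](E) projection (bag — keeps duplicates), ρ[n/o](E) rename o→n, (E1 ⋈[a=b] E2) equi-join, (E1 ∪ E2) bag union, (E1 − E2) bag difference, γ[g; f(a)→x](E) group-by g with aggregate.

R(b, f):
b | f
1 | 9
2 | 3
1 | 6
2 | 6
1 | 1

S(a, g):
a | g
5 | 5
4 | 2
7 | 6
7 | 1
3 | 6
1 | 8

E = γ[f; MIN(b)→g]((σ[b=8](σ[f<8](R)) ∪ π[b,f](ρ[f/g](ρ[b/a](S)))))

Row counts bottom-up:
  R → 5
  σ[f<8](R) → 4
  σ[b=8](σ[f<8](R)) → 0
  S → 6
  ρ[b/a](S) → 6
  ρ[f/g](ρ[b/a](S)) → 6
  π[b,f](ρ[f/g](ρ[b/a](S))) → 6
  (σ[b=8](σ[f<8](R)) ∪ π[b,f](ρ[f/g](ρ[b/a](S)))) → 6
  γ[f; MIN(b)→g]((σ[b=8](σ[f<8](R)) ∪ π[b,f](ρ[f/g](ρ[b/a](S))))) → 5

|E| = 5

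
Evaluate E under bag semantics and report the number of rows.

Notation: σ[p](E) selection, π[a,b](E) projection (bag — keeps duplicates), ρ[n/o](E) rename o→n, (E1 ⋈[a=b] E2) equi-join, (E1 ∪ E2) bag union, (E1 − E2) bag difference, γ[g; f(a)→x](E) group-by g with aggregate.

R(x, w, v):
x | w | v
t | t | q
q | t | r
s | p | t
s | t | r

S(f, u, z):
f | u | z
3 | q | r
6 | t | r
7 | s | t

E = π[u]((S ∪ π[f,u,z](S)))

Per-node cardinality:
  S → 3
  S → 3
  π[f,u,z](S) → 3
  (S ∪ π[f,u,z](S)) → 6
  π[u]((S ∪ π[f,u,z](S))) → 6

|E| = 6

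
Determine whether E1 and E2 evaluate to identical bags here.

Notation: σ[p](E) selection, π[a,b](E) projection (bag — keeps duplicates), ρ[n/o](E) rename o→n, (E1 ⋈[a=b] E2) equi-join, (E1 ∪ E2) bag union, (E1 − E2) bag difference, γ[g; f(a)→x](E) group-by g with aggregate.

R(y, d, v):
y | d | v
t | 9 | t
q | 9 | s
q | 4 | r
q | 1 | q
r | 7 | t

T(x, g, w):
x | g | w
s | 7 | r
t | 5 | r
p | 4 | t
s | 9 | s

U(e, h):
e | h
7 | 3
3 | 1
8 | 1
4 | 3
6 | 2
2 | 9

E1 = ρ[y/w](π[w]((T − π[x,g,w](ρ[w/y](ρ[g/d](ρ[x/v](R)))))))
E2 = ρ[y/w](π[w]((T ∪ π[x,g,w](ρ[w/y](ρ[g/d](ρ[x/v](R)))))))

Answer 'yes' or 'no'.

E1 row counts bottom-up:
  T → 4
  R → 5
  ρ[x/v](R) → 5
  ρ[g/d](ρ[x/v](R)) → 5
  ρ[w/y](ρ[g/d](ρ[x/v](R))) → 5
  π[x,g,w](ρ[w/y](ρ[g/d](ρ[x/v](R)))) → 5
  (T − π[x,g,w](ρ[w/y](ρ[g/d](ρ[x/v](R))))) → 4
  π[w]((T − π[x,g,w](ρ[w/y](ρ[g/d](ρ[x/v](R)))))) → 4
  ρ[y/w](π[w]((T − π[x,g,w](ρ[w/y](ρ[g/d](ρ[x/v](R))))))) → 4
E2 row counts bottom-up:
  T → 4
  R → 5
  ρ[x/v](R) → 5
  ρ[g/d](ρ[x/v](R)) → 5
  ρ[w/y](ρ[g/d](ρ[x/v](R))) → 5
  π[x,g,w](ρ[w/y](ρ[g/d](ρ[x/v](R)))) → 5
  (T ∪ π[x,g,w](ρ[w/y](ρ[g/d](ρ[x/v](R))))) → 9
  π[w]((T ∪ π[x,g,w](ρ[w/y](ρ[g/d](ρ[x/v](R)))))) → 9
  ρ[y/w](π[w]((T ∪ π[x,g,w](ρ[w/y](ρ[g/d](ρ[x/v](R))))))) → 9

E1 result:
y
r
r
s
t
E2 result:
y
q
q
q
r
r
r
s
t
t
Witness: ('q',) appears 0× in E1 but 3× in E2.

no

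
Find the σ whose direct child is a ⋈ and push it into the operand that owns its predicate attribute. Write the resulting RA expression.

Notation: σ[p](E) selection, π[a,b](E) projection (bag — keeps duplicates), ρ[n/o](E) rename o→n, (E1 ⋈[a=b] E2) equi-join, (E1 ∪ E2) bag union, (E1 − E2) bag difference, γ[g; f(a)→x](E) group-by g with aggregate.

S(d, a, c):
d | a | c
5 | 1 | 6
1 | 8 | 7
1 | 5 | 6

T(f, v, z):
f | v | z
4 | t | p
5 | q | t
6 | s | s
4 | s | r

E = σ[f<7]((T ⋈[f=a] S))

σ filters on f, owned by the left side.
E' = (σ[f<7](T) ⋈[f=a] S)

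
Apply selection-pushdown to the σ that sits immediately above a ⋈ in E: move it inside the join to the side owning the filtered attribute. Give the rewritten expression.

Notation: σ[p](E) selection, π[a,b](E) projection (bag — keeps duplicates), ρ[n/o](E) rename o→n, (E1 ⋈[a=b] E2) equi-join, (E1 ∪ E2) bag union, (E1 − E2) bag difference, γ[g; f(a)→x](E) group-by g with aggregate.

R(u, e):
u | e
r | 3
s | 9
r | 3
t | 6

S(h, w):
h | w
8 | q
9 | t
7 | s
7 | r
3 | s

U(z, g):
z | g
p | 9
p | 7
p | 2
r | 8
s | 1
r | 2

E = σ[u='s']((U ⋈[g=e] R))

σ filters on u, owned by the right side.
E' = (U ⋈[g=e] σ[u='s'](R))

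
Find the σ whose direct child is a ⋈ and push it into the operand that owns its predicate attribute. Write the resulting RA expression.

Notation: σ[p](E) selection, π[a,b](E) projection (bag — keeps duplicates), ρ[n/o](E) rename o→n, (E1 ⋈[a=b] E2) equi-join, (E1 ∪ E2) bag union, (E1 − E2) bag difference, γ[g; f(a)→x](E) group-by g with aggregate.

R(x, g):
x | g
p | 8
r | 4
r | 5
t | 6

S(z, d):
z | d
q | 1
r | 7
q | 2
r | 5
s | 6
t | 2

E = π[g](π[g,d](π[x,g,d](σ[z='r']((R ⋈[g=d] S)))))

σ filters on z, owned by the right side.
E' = π[g](π[g,d](π[x,g,d]((R ⋈[g=d] σ[z='r'](S)))))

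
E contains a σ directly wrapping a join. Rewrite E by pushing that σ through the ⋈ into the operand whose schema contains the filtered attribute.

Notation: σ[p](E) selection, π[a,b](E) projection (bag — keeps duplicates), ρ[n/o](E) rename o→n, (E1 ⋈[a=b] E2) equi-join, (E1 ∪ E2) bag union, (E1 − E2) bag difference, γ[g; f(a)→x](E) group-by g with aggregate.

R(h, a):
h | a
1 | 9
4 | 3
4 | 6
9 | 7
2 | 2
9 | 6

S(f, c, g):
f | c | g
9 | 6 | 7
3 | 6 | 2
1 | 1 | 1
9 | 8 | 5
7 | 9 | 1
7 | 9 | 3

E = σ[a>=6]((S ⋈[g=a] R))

σ filters on a, owned by the right side.
E' = (S ⋈[g=a] σ[a>=6](R))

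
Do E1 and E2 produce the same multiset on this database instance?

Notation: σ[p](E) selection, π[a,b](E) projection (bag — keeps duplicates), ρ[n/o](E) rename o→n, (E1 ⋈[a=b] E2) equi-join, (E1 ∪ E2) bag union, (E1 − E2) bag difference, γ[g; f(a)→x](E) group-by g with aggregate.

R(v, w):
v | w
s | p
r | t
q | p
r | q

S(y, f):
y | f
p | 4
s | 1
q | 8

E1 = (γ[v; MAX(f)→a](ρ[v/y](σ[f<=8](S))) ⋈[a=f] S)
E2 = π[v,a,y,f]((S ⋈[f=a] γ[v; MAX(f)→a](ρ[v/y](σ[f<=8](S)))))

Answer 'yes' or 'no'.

E1 stepwise |·|:
  S → 3
  σ[f<=8](S) → 3
  ρ[v/y](σ[f<=8](S)) → 3
  γ[v; MAX(f)→a](ρ[v/y](σ[f<=8](S))) → 3
  S → 3
  (γ[v; MAX(f)→a](ρ[v/y](σ[f<=8](S))) ⋈[a=f] S) → 3
E2 stepwise |·|:
  S → 3
  S → 3
  σ[f<=8](S) → 3
  ρ[v/y](σ[f<=8](S)) → 3
  γ[v; MAX(f)→a](ρ[v/y](σ[f<=8](S))) → 3
  (S ⋈[f=a] γ[v; MAX(f)→a](ρ[v/y](σ[f<=8](S)))) → 3
  π[v,a,y,f]((S ⋈[f=a] γ[v; MAX(f)→a](ρ[v/y](σ[f<=8](S))))) → 3

E1 and E2 produce the same multiset:
v | a | y | f
p | 4 | p | 4
q | 8 | q | 8
s | 1 | s | 1

yes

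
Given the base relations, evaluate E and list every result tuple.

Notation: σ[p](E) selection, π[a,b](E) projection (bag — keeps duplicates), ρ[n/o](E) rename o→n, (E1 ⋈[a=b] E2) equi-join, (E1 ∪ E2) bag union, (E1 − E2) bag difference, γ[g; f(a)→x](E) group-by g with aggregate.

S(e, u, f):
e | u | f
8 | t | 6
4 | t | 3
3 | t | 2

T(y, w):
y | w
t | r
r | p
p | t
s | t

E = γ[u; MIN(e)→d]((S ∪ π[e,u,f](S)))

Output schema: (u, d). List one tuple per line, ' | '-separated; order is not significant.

Per-node cardinality:
  S → 3
  S → 3
  π[e,u,f](S) → 3
  (S ∪ π[e,u,f](S)) → 6
  γ[u; MIN(e)→d]((S ∪ π[e,u,f](S))) → 1

== RESULT ==
u | d
t | 3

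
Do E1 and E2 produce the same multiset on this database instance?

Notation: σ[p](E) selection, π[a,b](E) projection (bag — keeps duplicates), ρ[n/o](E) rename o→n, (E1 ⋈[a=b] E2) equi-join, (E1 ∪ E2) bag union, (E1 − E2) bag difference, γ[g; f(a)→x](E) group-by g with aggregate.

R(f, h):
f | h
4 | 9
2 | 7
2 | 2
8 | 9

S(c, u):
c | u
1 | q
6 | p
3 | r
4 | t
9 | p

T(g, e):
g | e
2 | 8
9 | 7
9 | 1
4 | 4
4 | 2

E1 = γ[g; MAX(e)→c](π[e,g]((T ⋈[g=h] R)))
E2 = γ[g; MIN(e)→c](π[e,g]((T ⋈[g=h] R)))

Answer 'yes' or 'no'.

E1 per-node cardinality:
  T → 5
  R → 4
  (T ⋈[g=h] R) → 5
  π[e,g]((T ⋈[g=h] R)) → 5
  γ[g; MAX(e)→c](π[e,g]((T ⋈[g=h] R))) → 2
E2 per-node cardinality:
  T → 5
  R → 4
  (T ⋈[g=h] R) → 5
  π[e,g]((T ⋈[g=h] R)) → 5
  γ[g; MIN(e)→c](π[e,g]((T ⋈[g=h] R))) → 2

E1 result:
g | c
2 | 8
9 | 7
E2 result:
g | c
2 | 8
9 | 1
Witness: (9, 1) appears 0× in E1 but 1× in E2.

no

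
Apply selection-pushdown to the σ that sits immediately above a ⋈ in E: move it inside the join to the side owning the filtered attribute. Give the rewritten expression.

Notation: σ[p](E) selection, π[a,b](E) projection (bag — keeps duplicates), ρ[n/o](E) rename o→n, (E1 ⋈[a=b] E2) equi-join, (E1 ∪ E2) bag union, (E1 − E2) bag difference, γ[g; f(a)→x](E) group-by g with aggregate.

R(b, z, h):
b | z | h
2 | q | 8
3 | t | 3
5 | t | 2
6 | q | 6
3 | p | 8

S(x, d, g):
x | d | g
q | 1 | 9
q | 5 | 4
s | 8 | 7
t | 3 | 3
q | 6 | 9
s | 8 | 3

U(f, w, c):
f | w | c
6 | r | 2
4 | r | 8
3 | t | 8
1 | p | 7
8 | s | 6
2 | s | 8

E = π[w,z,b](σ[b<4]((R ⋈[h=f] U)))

σ filters on b, owned by the left side.
E' = π[w,z,b]((σ[b<4](R) ⋈[h=f] U))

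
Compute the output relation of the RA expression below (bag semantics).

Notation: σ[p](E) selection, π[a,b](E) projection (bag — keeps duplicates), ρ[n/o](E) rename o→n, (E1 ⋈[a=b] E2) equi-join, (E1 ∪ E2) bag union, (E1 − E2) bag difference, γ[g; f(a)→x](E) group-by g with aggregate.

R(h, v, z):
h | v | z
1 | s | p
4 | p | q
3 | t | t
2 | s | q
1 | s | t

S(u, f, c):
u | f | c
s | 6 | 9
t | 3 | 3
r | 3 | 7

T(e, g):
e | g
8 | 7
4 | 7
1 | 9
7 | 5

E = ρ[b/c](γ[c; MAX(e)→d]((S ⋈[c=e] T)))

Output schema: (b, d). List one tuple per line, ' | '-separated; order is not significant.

Stepwise |·|:
  S → 3
  T → 4
  (S ⋈[c=e] T) → 1
  γ[c; MAX(e)→d]((S ⋈[c=e] T)) → 1
  ρ[b/c](γ[c; MAX(e)→d]((S ⋈[c=e] T))) → 1

== RESULT ==
b | d
7 | 7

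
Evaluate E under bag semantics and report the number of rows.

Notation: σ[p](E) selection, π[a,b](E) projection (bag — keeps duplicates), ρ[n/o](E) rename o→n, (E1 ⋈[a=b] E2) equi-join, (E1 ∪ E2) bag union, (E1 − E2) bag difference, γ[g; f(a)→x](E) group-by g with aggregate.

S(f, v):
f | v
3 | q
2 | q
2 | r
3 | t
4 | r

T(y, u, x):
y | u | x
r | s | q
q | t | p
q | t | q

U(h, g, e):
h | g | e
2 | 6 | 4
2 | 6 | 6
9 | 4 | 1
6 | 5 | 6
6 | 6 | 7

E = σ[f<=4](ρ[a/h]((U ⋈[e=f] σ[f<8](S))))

Stepwise |·|:
  U → 5
  S → 5
  σ[f<8](S) → 5
  (U ⋈[e=f] σ[f<8](S)) → 1
  ρ[a/h]((U ⋈[e=f] σ[f<8](S))) → 1
  σ[f<=4](ρ[a/h]((U ⋈[e=f] σ[f<8](S)))) → 1

|E| = 1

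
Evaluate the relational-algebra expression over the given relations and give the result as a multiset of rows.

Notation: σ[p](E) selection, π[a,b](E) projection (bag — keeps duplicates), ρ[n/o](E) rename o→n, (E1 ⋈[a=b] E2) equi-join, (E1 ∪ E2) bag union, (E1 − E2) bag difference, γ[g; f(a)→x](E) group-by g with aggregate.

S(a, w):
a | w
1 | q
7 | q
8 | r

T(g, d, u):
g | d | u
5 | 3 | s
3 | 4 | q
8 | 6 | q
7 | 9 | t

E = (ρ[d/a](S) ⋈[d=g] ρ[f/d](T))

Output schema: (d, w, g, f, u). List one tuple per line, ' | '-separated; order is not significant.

Per-node cardinality:
  S → 3
  ρ[d/a](S) → 3
  T → 4
  ρ[f/d](T) → 4
  (ρ[d/a](S) ⋈[d=g] ρ[f/d](T)) → 2

== RESULT ==
d | w | g | f | u
7 | q | 7 | 9 | t
8 | r | 8 | 6 | q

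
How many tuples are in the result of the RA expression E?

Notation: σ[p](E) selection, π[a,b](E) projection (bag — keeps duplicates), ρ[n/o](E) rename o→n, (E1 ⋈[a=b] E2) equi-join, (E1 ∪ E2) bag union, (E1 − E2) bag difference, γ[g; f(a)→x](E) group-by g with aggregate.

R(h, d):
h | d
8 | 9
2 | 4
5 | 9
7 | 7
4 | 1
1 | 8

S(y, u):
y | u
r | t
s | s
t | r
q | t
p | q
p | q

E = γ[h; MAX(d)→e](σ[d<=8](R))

Row counts bottom-up:
  R → 6
  σ[d<=8](R) → 4
  γ[h; MAX(d)→e](σ[d<=8](R)) → 4

|E| = 4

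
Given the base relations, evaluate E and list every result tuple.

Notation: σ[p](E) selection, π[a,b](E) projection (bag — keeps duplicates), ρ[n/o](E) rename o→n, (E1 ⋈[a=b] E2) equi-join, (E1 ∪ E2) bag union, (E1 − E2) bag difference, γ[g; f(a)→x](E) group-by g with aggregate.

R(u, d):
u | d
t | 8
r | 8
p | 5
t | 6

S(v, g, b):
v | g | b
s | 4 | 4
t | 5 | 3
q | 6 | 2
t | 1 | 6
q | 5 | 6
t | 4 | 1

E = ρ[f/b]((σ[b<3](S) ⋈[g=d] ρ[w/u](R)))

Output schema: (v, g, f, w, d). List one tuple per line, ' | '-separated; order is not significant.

Stepwise |·|:
  S → 6
  σ[b<3](S) → 2
  R → 4
  ρ[w/u](R) → 4
  (σ[b<3](S) ⋈[g=d] ρ[w/u](R)) → 1
  ρ[f/b]((σ[b<3](S) ⋈[g=d] ρ[w/u](R))) → 1

== RESULT ==
v | g | f | w | d
q | 6 | 2 | t | 6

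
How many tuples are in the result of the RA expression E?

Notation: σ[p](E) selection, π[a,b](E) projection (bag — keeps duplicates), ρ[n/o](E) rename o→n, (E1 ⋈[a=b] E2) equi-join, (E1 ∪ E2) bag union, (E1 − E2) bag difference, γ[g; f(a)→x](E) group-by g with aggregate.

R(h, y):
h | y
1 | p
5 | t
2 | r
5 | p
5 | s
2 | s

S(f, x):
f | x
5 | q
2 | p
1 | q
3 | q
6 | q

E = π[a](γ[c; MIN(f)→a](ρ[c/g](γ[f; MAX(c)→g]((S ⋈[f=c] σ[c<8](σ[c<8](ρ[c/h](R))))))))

Subexpression sizes:
  S → 5
  R → 6
  ρ[c/h](R) → 6
  σ[c<8](ρ[c/h](R)) → 6
  σ[c<8](σ[c<8](ρ[c/h](R))) → 6
  (S ⋈[f=c] σ[c<8](σ[c<8](ρ[c/h](R)))) → 6
  γ[f; MAX(c)→g]((S ⋈[f=c] σ[c<8](σ[c<8](ρ[c/h](R))))) → 3
  ρ[c/g](γ[f; MAX(c)→g]((S ⋈[f=c] σ[c<8](σ[c<8](ρ[c/h](R)))))) → 3
  γ[c; MIN(f)→a](ρ[c/g](γ[f; MAX(c)→g]((S ⋈[f=c] σ[c<8](σ[c<8](ρ[c/h](R))))))) → 3
  π[a](γ[c; MIN(f)→a](ρ[c/g](γ[f; MAX(c)→g]((S ⋈[f=c] σ[c<8](σ[c<8](ρ[c/h](R)))))))) → 3

|E| = 3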